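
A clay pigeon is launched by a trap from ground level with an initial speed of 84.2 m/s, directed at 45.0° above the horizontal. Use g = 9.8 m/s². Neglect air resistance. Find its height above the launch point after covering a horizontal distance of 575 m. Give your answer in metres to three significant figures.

118 m

Horizontal component vₓ = 84.20 cos 45.0° = 59.54 m/s; vertical v_y0 = 84.20 sin 45.0° = 59.54 m/s.
x = vₓ t ⇒ t = 575/59.54 = 9.658 s.
Height: y = v_y0 t − ½ g t² = 59.54 × 9.658 − 4.900 × 9.658² = 575.0 − 457.0 = 118.0 m.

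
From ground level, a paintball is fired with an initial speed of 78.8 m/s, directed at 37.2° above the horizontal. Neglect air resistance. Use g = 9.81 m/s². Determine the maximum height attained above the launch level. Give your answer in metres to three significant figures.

Resolve: vₓ = 78.80 cos 37.2° = 62.77 m/s and v_y0 = 78.80 sin 37.2° = 47.64 m/s.
Peak height H = v_y0² / (2g) = 2269.8 / 19.62 = 115.7 m.

116 m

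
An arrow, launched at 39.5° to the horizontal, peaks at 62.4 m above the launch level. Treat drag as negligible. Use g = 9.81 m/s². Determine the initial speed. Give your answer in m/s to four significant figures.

55.01 m/s

At the peak v_y = 0, so v_y0 = √(2gH) = √(2 × 9.81 × 62.4) = 34.99 m/s.
v_y0 = v₀ sin θ ⇒ v₀ = 34.99 / sin 39.5° = 55.01 m/s.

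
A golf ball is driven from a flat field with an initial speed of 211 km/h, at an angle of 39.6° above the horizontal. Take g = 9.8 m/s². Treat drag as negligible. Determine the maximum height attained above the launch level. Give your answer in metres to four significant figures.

Convert: 211 km/h = 211/3.6 = 58.61 m/s.
vₓ = 58.61 cos 39.6° = 45.16 m/s; v_y0 = 58.61 sin 39.6° = 37.36 m/s.
Peak height H = v_y0² / (2g) = 1395.8 / 19.60 = 71.21 m.

71.21 m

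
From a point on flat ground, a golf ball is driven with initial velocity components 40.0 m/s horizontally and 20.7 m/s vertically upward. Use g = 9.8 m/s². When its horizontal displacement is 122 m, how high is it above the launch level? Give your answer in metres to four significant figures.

17.55 m

x = vₓ t ⇒ t = 122/40.00 = 3.050 s.
Height: y = v_y0 t − ½ g t² = 20.70 × 3.050 − 4.900 × 3.050² = 63.13 − 45.58 = 17.55 m.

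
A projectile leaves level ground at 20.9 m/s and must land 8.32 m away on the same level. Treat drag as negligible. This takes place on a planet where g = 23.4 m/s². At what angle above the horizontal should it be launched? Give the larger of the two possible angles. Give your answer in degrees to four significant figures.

R = v₀² sin 2θ / g gives sin 2θ = gR/v₀² = 23.4·8.32/20.9² = 0.4457.
2θ = 26.47° or 180° − 26.47° = 153.5°, so θ = 13.23° or 76.77°.
The larger angle is 76.77°.

76.77°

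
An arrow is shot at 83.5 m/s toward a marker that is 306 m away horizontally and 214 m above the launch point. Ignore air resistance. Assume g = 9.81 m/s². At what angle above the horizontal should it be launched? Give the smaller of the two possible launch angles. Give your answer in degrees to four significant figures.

Trajectory: y = x tanθ − g x² (1 + tan²θ)/(2v₀²). With x = 306, y = 214, v₀ = 83.5, g = 9.81:
65.87 tan²θ − 306 tanθ + (279.9) = 0.
tanθ = [306 ± √(306² − 4 × 65.87 × (279.9))] / (2 × 65.87) = (306 ± 141.0) / 131.7, giving tanθ = 1.252 or 3.393.
θ = 51.39° or 73.58°; the smaller is 51.39°.

51.39°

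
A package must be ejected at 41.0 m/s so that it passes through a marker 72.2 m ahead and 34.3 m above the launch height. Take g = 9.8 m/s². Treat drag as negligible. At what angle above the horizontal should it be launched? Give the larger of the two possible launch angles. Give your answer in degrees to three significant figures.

75.7°

Trajectory: y = x tanθ − g x² (1 + tan²θ)/(2v₀²). With x = 72.2, y = 34.3, v₀ = 41.0, g = 9.80:
15.20 tan²θ − 72.2 tanθ + (49.50) = 0.
tanθ = [72.2 ± √(72.2² − 4 × 15.20 × (49.50))] / (2 × 15.20) = (72.2 ± 46.95) / 30.39, giving tanθ = 0.8308 or 3.921.
θ = 39.72° or 75.69°; the larger is 75.69°.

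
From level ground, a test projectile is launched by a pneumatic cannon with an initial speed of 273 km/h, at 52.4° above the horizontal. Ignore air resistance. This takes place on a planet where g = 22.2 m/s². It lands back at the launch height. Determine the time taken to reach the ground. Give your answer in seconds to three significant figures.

Convert: 273 km/h = 273/3.6 = 75.83 m/s.
Horizontal component vₓ = 75.83 cos 52.4° = 46.27 m/s; vertical v_y0 = 75.83 sin 52.4° = 60.08 m/s.
Landing at launch height ⇒ T = 2 v_y0 / g = 2 × 60.08 / 22.2 = 5.413 s.

5.41 s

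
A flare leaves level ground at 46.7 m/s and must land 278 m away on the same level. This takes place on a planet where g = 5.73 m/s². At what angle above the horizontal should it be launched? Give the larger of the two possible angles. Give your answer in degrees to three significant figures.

66.5°

R = v₀² sin 2θ / g gives sin 2θ = gR/v₀² = 5.73·278/46.7² = 0.7304.
2θ = 46.92° or 180° − 46.92° = 133.1°, so θ = 23.46° or 66.54°.
The larger angle is 66.54°.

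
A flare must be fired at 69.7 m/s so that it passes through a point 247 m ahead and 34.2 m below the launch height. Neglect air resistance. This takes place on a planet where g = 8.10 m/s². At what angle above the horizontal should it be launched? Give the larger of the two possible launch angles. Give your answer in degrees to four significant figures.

Trajectory: y = x tanθ − g x² (1 + tan²θ)/(2v₀²). With x = 247, y = −34.2, v₀ = 69.7, g = 8.10:
50.86 tan²θ − 247 tanθ + (16.66) = 0.
tanθ = [247 ± √(247² − 4 × 50.86 × (16.66))] / (2 × 50.86) = (247 ± 240.0) / 101.7, giving tanθ = 0.06842 or 4.788.
θ = 3.914° or 78.20°; the larger is 78.20°.

78.20°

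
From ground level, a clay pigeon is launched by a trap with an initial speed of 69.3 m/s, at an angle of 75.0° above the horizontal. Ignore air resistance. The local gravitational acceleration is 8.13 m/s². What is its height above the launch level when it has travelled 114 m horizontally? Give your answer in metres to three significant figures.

Components: vₓ = 69.30 cos 75.0° = 17.94 m/s, v_y0 = 69.30 sin 75.0° = 66.94 m/s.
x = vₓ t ⇒ t = 114/17.94 = 6.356 s.
Height: y = v_y0 t − ½ g t² = 66.94 × 6.356 − 4.065 × 6.356² = 425.5 − 164.2 = 261.2 m.

261 m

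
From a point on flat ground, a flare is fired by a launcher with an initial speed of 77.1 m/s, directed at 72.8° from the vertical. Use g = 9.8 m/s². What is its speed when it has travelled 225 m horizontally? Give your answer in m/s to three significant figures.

Resolve: vₓ = 77.10 sin 72.8° = 73.65 m/s and v_y0 = 77.10 cos 72.8° = 22.80 m/s.
Time to reach x = 225 m: t = x/vₓ = 225/73.65 = 3.055 s.
Vertical velocity there: v_y = v_y0 − g t = 22.80 − 9.80 × 3.055 = −7.139 m/s.
Speed: √(vₓ² + v_y²) = √(73.65² + 7.139²) = 74.00 m/s.

74.0 m/s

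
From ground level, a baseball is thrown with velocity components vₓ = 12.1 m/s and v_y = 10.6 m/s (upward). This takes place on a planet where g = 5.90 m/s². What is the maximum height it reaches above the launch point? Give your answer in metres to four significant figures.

9.522 m

At the apex v_y = 0, so H = v_y0²/(2g) = 10.60²/11.80 = 9.522 m.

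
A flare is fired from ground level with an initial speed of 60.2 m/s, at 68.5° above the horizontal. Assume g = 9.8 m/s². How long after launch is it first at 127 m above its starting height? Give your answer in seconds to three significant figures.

Resolve: vₓ = 60.20 cos 68.5° = 22.06 m/s and v_y0 = 60.20 sin 68.5° = 56.01 m/s.
Height y(t) = 56.01 t − 4.900 t² = 127 gives 4.900 t² − 56.01 t + 127 = 0.
t = [56.01 ± √(56.01² − 2·9.80·127)] / 9.80 = (56.01 ± 25.46) / 9.80, so t = 3.118 s or t = 8.313 s.
The first (ascending) time is 3.118 s.

3.12 s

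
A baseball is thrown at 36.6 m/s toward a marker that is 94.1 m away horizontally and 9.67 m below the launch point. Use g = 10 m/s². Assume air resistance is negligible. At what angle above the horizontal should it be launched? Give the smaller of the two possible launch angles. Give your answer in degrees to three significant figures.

15.4°

Trajectory: y = x tanθ − g x² (1 + tan²θ)/(2v₀²). With x = 94.1, y = −9.67, v₀ = 36.6, g = 10.0:
33.05 tan²θ − 94.1 tanθ + (23.38) = 0.
tanθ = [94.1 ± √(94.1² − 4 × 33.05 × (23.38))] / (2 × 33.05) = (94.1 ± 75.92) / 66.10, giving tanθ = 0.2750 or 2.572.
θ = 15.38° or 68.75°; the smaller is 15.38°.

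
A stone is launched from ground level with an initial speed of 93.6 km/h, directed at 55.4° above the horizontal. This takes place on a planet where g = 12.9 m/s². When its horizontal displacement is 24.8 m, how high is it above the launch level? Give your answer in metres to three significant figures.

Convert: 93.6 km/h = 93.6/3.6 = 26.00 m/s.
Resolve: vₓ = 26.00 cos 55.4° = 14.76 m/s and v_y0 = 26.00 sin 55.4° = 21.40 m/s.
x = vₓ t ⇒ t = 24.8/14.76 = 1.680 s.
Height: y = v_y0 t − ½ g t² = 21.40 × 1.680 − 6.450 × 1.680² = 35.95 − 18.20 = 17.75 m.

17.8 m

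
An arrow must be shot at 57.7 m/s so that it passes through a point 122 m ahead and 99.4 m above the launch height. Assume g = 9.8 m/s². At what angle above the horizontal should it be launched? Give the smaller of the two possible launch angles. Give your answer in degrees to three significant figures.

52.3°

Trajectory: y = x tanθ − g x² (1 + tan²θ)/(2v₀²). With x = 122, y = 99.4, v₀ = 57.7, g = 9.80:
21.91 tan²θ − 122 tanθ + (121.3) = 0.
tanθ = [122 ± √(122² − 4 × 21.91 × (121.3))] / (2 × 21.91) = (122 ± 65.23) / 43.81, giving tanθ = 1.296 or 4.273.
θ = 52.34° or 76.83°; the smaller is 52.34°.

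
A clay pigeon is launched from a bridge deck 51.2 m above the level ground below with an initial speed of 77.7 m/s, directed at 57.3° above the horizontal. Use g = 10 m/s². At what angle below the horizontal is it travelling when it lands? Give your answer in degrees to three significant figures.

Resolve: vₓ = 77.70 cos 57.3° = 41.98 m/s and v_y0 = 77.70 sin 57.3° = 65.39 m/s.
With up positive and y = 0 at the ground: y(t) = 51.2 + (65.39) t − 5.000 t². Setting y = 0 and taking the positive root: t = [65.39 + √(65.39² + 2·10.0·51.2)] / 10.0 = (65.39 + 72.80) / 10.0 = 13.82 s.
At impact: v_y = v_y0 − g t = −72.80 m/s; vₓ = 41.98 m/s.
Angle below horizontal: arctan(|v_y|/vₓ) = arctan(72.80/41.98) = 60.03°.

60.0°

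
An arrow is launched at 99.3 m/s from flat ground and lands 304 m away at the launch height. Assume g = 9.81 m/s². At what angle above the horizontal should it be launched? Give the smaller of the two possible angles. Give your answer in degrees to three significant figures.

R = v₀² sin 2θ / g gives sin 2θ = gR/v₀² = 9.81·304/99.3² = 0.3024.
2θ = 17.60° or 180° − 17.60° = 162.4°, so θ = 8.802° or 81.20°.
The smaller angle is 8.802°.

8.80°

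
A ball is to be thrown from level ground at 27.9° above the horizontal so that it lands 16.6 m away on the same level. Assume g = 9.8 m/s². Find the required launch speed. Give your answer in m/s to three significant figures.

14.0 m/s

On level ground R = v₀² sin 2θ / g ⇒ v₀ = √(gR / sin 2θ).
v₀ = √(9.80 × 16.6 / sin 55.80°) = √(162.7 / 0.8271) = √196.69 = 14.02 m/s.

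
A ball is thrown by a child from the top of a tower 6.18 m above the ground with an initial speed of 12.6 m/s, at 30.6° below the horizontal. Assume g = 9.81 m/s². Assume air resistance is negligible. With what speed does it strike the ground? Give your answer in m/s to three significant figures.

16.7 m/s

Resolve: vₓ = 12.60 cos 30.6° = 10.85 m/s and v_y0 = −6.414 m/s (downward).
With up positive and y = 0 at the ground: y(t) = 6.18 + (−6.414) t − 4.905 t². Setting y = 0 and taking the positive root: t = [−6.414 + √(6.414² + 2·9.81·6.18)] / 9.81 = (−6.414 + 12.74) / 9.81 = 0.6452 s.
Vertical velocity at impact: v_y = v_y0 − g t = −6.414 − 9.81 × 0.6452 = −12.74 m/s.
Speed: |v| = √(vₓ² + v_y²) = √(10.85² + 12.74²) = 16.73 m/s.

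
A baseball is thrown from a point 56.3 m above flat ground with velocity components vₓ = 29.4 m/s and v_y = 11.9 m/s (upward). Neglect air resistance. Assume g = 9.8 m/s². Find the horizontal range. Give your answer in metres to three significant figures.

The projectile lands when y = 56.3 + (11.90) t − ½·9.80·t² = 0. Positive root: t = (11.90 + √(11.90² + 2·9.80·56.3)) / 9.80 = (11.90 + 35.29) / 9.80 = 4.815 s.
Horizontal distance: R = vₓ t = 29.40 × 4.815 = 141.6 m.

142 m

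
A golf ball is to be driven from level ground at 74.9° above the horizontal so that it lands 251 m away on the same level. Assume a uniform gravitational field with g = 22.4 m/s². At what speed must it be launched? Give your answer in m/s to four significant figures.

From R = (v₀² / g) sin 2θ: v₀ = √(gR / sin 2θ).
v₀ = √(22.4 × 251 / sin 149.8°) = √(5622 / 0.5030) = √11177 = 105.7 m/s.

105.7 m/s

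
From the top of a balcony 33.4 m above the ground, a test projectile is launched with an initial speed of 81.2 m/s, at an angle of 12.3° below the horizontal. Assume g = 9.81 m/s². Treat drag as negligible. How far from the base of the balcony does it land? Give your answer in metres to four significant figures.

vₓ = 81.20 cos 12.3° = 79.34 m/s; v_y0 = −17.30 m/s (downward).
The projectile lands when y = 33.4 + (−17.30) t − ½·9.81·t² = 0. Positive root: t = (−17.30 + √(17.30² + 2·9.81·33.4)) / 9.81 = (−17.30 + 30.90) / 9.81 = 1.386 s.
Horizontal distance: R = vₓ t = 79.34 × 1.386 = 110.0 m.

110.0 m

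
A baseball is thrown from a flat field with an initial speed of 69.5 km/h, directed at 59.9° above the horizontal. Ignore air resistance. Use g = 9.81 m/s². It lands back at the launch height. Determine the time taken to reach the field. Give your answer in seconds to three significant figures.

Convert: 69.5 km/h = 69.5/3.6 = 19.31 m/s.
vₓ = 19.31 cos 59.9° = 9.682 m/s; v_y0 = 19.31 sin 59.9° = 16.70 m/s.
It returns to y = 0 when t = 2 v_y0 / g = 2(16.70)/9.81 = 3.405 s.

3.41 s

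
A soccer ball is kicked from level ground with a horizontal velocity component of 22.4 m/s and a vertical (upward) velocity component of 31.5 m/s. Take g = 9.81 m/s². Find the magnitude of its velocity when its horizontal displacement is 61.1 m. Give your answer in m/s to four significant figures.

Time to reach x = 61.1 m: t = x/vₓ = 61.1/22.40 = 2.728 s.
Vertical velocity there: v_y = v_y0 − g t = 31.50 − 9.81 × 2.728 = 4.741 m/s.
Speed: √(vₓ² + v_y²) = √(22.40² + 4.741²) = 22.90 m/s.

22.90 m/s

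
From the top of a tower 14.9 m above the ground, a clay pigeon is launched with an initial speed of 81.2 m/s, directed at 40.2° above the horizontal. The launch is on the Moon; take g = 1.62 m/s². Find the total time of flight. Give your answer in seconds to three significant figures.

vₓ = 81.20 cos 40.2° = 62.02 m/s; v_y0 = 81.20 sin 40.2° = 52.41 m/s.
Vertical motion (up positive, ground at y = 0): 0.8100 t² − (52.41) t − 14.9 = 0, so t = (52.41 + √(52.41² + 2·1.62·14.9)) / 1.62 = (52.41 + 52.87) / 1.62 = 64.99 s.

65.0 s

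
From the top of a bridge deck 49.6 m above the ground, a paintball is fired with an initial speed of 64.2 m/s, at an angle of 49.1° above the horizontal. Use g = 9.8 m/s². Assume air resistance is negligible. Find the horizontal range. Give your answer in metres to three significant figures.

vₓ = 64.20 cos 49.1° = 42.03 m/s; v_y0 = 64.20 sin 49.1° = 48.53 m/s.
With up positive and y = 0 at the ground: y(t) = 49.6 + (48.53) t − 4.900 t². Setting y = 0 and taking the positive root: t = [48.53 + √(48.53² + 2·9.80·49.6)] / 9.80 = (48.53 + 57.68) / 9.80 = 10.84 s.
Horizontal distance: R = vₓ t = 42.03 × 10.84 = 455.5 m.

456 m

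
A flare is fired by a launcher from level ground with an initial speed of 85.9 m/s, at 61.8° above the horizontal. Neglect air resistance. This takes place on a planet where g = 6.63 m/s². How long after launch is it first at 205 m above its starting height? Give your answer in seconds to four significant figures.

Components: vₓ = 85.90 cos 61.8° = 40.59 m/s, v_y0 = 85.90 sin 61.8° = 75.70 m/s.
Set y = v_y0 t − ½ g t² = 205: 3.315 t² − 75.70 t + 205 = 0.
t = [75.70 ± √(75.70² − 2·6.63·205)] / 6.63 = (75.70 ± 54.89) / 6.63, so t = 3.140 s or t = 19.70 s.
The first (ascending) time is 3.140 s.

3.140 s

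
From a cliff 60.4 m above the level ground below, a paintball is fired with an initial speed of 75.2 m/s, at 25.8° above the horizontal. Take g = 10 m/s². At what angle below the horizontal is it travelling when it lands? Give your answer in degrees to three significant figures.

Components: vₓ = 75.20 cos 25.8° = 67.70 m/s, v_y0 = 75.20 sin 25.8° = 32.73 m/s.
With up positive and y = 0 at the ground: y(t) = 60.4 + (32.73) t − 5.000 t². Setting y = 0 and taking the positive root: t = [32.73 + √(32.73² + 2·10.0·60.4)] / 10.0 = (32.73 + 47.74) / 10.0 = 8.047 s.
At impact: v_y = v_y0 − g t = −47.74 m/s; vₓ = 67.70 m/s.
Angle below horizontal: arctan(|v_y|/vₓ) = arctan(47.74/67.70) = 35.19°.

35.2°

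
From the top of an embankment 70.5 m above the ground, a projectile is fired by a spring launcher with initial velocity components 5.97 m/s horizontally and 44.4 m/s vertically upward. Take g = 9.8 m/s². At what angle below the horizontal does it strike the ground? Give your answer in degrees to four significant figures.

Vertical motion (up positive, ground at y = 0): 4.900 t² − (44.40) t − 70.5 = 0, so t = (44.40 + √(44.40² + 2·9.80·70.5)) / 9.80 = (44.40 + 57.91) / 9.80 = 10.44 s.
At impact: v_y = v_y0 − g t = −57.91 m/s; vₓ = 5.970 m/s.
Angle below horizontal: arctan(|v_y|/vₓ) = arctan(57.91/5.970) = 84.11°.

84.11°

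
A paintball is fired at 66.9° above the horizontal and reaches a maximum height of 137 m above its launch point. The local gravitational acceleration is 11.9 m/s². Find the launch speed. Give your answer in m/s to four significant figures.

At the peak v_y = 0, so v_y0 = √(2gH) = √(2 × 11.9 × 137) = 57.10 m/s.
v_y0 = v₀ sin θ ⇒ v₀ = 57.10 / sin 66.9° = 62.08 m/s.

62.08 m/s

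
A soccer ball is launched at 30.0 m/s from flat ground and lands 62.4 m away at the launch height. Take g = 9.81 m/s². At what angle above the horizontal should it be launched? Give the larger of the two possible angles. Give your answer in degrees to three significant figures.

68.6°

From R = (v₀²/g) sin 2θ: sin 2θ = 9.81 × 62.4 / 900.00 = 0.6802.
2θ = 42.86° or 180° − 42.86° = 137.1°, so θ = 21.43° or 68.57°.
The larger angle is 68.57°.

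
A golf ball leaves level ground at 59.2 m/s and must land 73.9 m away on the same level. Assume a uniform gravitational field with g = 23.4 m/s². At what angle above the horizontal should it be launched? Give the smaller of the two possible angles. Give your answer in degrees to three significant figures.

14.8°

R = v₀² sin 2θ / g gives sin 2θ = gR/v₀² = 23.4·73.9/59.2² = 0.4934.
2θ = 29.57° or 180° − 29.57° = 150.4°, so θ = 14.78° or 75.22°.
The smaller angle is 14.78°.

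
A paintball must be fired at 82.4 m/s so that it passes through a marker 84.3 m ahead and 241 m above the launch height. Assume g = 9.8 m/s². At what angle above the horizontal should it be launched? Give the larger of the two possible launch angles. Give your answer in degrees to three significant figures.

85.5°

Trajectory: y = x tanθ − g x² (1 + tan²θ)/(2v₀²). With x = 84.3, y = 241, v₀ = 82.4, g = 9.80:
5.129 tan²θ − 84.3 tanθ + (246.1) = 0.
tanθ = [84.3 ± √(84.3² − 4 × 5.129 × (246.1))] / (2 × 5.129) = (84.3 ± 45.36) / 10.26, giving tanθ = 3.797 or 12.64.
θ = 75.24° or 85.48°; the larger is 85.48°.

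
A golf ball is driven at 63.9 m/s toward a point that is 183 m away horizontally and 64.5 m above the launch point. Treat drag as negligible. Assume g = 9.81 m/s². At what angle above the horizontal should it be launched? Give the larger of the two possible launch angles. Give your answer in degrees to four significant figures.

Trajectory: y = x tanθ − g x² (1 + tan²θ)/(2v₀²). With x = 183, y = 64.5, v₀ = 63.9, g = 9.81:
40.23 tan²θ − 183 tanθ + (104.7) = 0.
tanθ = [183 ± √(183² − 4 × 40.23 × (104.7))] / (2 × 40.23) = (183 ± 129.0) / 80.46, giving tanθ = 0.6714 or 3.878.
θ = 33.88° or 75.54°; the larger is 75.54°.

75.54°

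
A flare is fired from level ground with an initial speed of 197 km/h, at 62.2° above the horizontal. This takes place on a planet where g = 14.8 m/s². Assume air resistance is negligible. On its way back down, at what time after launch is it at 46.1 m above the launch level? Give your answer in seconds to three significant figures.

Convert: 197 km/h = 197/3.6 = 54.72 m/s.
Horizontal component vₓ = 54.72 cos 62.2° = 25.52 m/s; vertical v_y0 = 54.72 sin 62.2° = 48.41 m/s.
Set y = v_y0 t − ½ g t² = 46.1: 7.400 t² − 48.41 t + 46.1 = 0.
t = [48.41 ± √(48.41² − 2·14.8·46.1)] / 14.8 = (48.41 ± 31.28) / 14.8, so t = 1.157 s or t = 5.384 s.
The descending-branch root is 5.384 s.

5.38 s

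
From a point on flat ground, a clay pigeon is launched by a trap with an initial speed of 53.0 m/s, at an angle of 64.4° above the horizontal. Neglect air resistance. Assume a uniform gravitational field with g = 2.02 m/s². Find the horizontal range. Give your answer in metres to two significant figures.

vₓ = 53.00 cos 64.4° = 22.90 m/s; v_y0 = 53.00 sin 64.4° = 47.80 m/s.
Flight time T = 2 v_y0 / g = 47.32 s.
Horizontal distance R = vₓ T = 22.90 × 47.32 = 1084 m.

1100 m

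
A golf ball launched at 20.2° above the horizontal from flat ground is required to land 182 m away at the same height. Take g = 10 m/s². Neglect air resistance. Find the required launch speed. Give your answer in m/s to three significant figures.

On level ground R = v₀² sin 2θ / g ⇒ v₀ = √(gR / sin 2θ).
v₀ = √(10.0 × 182 / sin 40.40°) = √(1820 / 0.6481) = √2808.1 = 52.99 m/s.

53.0 m/s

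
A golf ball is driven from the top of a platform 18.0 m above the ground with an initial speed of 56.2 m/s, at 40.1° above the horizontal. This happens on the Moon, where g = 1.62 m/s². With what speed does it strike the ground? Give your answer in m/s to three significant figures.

56.7 m/s

Resolve: vₓ = 56.20 cos 40.1° = 42.99 m/s and v_y0 = 56.20 sin 40.1° = 36.20 m/s.
Vertical motion (up positive, ground at y = 0): 0.8100 t² − (36.20) t − 18.0 = 0, so t = (36.20 + √(36.20² + 2·1.62·18.0)) / 1.62 = (36.20 + 37.00) / 1.62 = 45.18 s.
Vertical velocity at impact: v_y = v_y0 − g t = 36.20 − 1.62 × 45.18 = −37.00 m/s.
Speed: |v| = √(vₓ² + v_y²) = √(42.99² + 37.00²) = 56.72 m/s.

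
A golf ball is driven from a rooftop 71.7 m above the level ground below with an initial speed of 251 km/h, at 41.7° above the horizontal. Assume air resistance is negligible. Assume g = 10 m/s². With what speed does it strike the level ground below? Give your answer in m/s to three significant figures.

79.3 m/s

Convert: 251 km/h = 251/3.6 = 69.72 m/s.
Horizontal component vₓ = 69.72 cos 41.7° = 52.06 m/s; vertical v_y0 = 69.72 sin 41.7° = 46.38 m/s.
With up positive and y = 0 at the ground: y(t) = 71.7 + (46.38) t − 5.000 t². Setting y = 0 and taking the positive root: t = [46.38 + √(46.38² + 2·10.0·71.7)] / 10.0 = (46.38 + 59.88) / 10.0 = 10.63 s.
Vertical velocity at impact: v_y = v_y0 − g t = 46.38 − 10.0 × 10.63 = −59.88 m/s.
Speed: |v| = √(vₓ² + v_y²) = √(52.06² + 59.88²) = 79.34 m/s.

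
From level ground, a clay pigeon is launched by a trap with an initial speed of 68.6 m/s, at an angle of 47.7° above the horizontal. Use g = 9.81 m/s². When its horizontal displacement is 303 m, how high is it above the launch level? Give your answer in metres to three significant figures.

Resolve: vₓ = 68.60 cos 47.7° = 46.17 m/s and v_y0 = 68.60 sin 47.7° = 50.74 m/s.
At x = 303 m, t = x/vₓ = 303/46.17 = 6.563 s.
Height: y = v_y0 t − ½ g t² = 50.74 × 6.563 − 4.905 × 6.563² = 333.0 − 211.3 = 121.7 m.

122 m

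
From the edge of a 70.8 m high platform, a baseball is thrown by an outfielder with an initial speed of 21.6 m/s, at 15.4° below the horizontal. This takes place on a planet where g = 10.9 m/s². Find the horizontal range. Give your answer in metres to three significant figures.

64.9 m

Horizontal component vₓ = 21.60 cos 15.4° = 20.82 m/s; vertical v_y0 = −5.736 m/s (downward).
With up positive and y = 0 at the ground: y(t) = 70.8 + (−5.736) t − 5.450 t². Setting y = 0 and taking the positive root: t = [−5.736 + √(5.736² + 2·10.9·70.8)] / 10.9 = (−5.736 + 39.70) / 10.9 = 3.116 s.
Horizontal distance: R = vₓ t = 20.82 × 3.116 = 64.89 m.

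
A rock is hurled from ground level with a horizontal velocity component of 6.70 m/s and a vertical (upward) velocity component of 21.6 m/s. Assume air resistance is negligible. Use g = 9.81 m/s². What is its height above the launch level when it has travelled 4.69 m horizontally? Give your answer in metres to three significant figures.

Time to reach x = 4.69 m: t = x/vₓ = 4.69/6.700 = 0.7000 s.
Height: y = v_y0 t − ½ g t² = 21.60 × 0.7000 − 4.905 × 0.7000² = 15.12 − 2.403 = 12.72 m.

12.7 m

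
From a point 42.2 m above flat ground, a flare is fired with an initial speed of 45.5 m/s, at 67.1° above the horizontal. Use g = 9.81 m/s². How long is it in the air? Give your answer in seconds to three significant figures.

9.46 s

Horizontal component vₓ = 45.50 cos 67.1° = 17.71 m/s; vertical v_y0 = 45.50 sin 67.1° = 41.91 m/s.
With up positive and y = 0 at the ground: y(t) = 42.2 + (41.91) t − 4.905 t². Setting y = 0 and taking the positive root: t = [41.91 + √(41.91² + 2·9.81·42.2)] / 9.81 = (41.91 + 50.84) / 9.81 = 9.455 s.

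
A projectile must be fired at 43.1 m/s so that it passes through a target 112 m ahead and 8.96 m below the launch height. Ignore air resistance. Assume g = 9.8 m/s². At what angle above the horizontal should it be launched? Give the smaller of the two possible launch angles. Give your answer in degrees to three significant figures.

13.0°

Trajectory: y = x tanθ − g x² (1 + tan²θ)/(2v₀²). With x = 112, y = −8.96, v₀ = 43.1, g = 9.80:
33.09 tan²θ − 112 tanθ + (24.13) = 0.
tanθ = [112 ± √(112² − 4 × 33.09 × (24.13))] / (2 × 33.09) = (112 ± 96.70) / 66.18, giving tanθ = 0.2312 or 3.154.
θ = 13.02° or 72.41°; the smaller is 13.02°.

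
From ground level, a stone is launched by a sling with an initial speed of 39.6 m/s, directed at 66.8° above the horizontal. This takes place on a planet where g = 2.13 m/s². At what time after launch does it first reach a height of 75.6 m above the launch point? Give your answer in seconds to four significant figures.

Horizontal component vₓ = 39.60 cos 66.8° = 15.60 m/s; vertical v_y0 = 39.60 sin 66.8° = 36.40 m/s.
Set y = v_y0 t − ½ g t² = 75.6: 1.065 t² − 36.40 t + 75.6 = 0.
t = [36.40 ± √(36.40² − 2·2.13·75.6)] / 2.13 = (36.40 ± 31.67) / 2.13, so t = 2.221 s or t = 31.95 s.
The first (ascending) time is 2.221 s.

2.221 s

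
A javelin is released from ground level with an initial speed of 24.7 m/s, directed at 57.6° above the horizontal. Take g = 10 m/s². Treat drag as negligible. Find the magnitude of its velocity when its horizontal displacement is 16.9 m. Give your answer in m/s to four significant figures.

15.51 m/s

Components: vₓ = 24.70 cos 57.6° = 13.23 m/s, v_y0 = 24.70 sin 57.6° = 20.85 m/s.
x = vₓ t ⇒ t = 16.9/13.23 = 1.277 s.
Vertical velocity there: v_y = v_y0 − g t = 20.85 − 10.0 × 1.277 = 8.086 m/s.
Speed: √(vₓ² + v_y²) = √(13.23² + 8.086²) = 15.51 m/s.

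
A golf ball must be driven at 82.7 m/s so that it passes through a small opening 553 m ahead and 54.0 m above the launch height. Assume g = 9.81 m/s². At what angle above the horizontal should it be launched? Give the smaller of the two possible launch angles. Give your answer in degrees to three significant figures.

Trajectory: y = x tanθ − g x² (1 + tan²θ)/(2v₀²). With x = 553, y = 54.0, v₀ = 82.7, g = 9.81:
219.3 tan²θ − 553 tanθ + (273.3) = 0.
tanθ = [553 ± √(553² − 4 × 219.3 × (273.3))] / (2 × 219.3) = (553 ± 257.0) / 438.6, giving tanθ = 0.6749 or 1.847.
θ = 34.02° or 61.56°; the smaller is 34.02°.

34.0°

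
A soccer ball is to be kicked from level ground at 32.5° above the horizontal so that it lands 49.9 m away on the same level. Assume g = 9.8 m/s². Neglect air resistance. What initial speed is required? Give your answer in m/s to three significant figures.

Level-ground range: R = v₀² sin(2θ)/g, so v₀ = √(gR / sin 2θ).
v₀ = √(9.80 × 49.9 / sin 65.00°) = √(489.0 / 0.9063) = √539.57 = 23.23 m/s.

23.2 m/s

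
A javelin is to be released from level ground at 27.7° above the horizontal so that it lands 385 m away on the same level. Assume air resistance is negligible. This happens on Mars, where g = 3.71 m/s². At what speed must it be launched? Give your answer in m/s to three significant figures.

From R = (v₀² / g) sin 2θ: v₀ = √(gR / sin 2θ).
v₀ = √(3.71 × 385 / sin 55.40°) = √(1428 / 0.8231) = √1735.3 = 41.66 m/s.

41.7 m/s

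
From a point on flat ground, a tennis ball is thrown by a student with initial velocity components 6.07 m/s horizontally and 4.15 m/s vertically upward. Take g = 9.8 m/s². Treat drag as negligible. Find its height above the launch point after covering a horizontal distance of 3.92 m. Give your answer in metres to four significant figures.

0.6365 m

x = vₓ t ⇒ t = 3.92/6.070 = 0.6458 s.
Height: y = v_y0 t − ½ g t² = 4.150 × 0.6458 − 4.900 × 0.6458² = 2.680 − 2.044 = 0.6365 m.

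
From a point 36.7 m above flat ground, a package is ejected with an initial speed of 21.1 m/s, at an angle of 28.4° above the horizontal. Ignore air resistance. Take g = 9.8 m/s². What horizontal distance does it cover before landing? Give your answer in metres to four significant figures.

73.24 m

Components: vₓ = 21.10 cos 28.4° = 18.56 m/s, v_y0 = 21.10 sin 28.4° = 10.04 m/s.
With up positive and y = 0 at the ground: y(t) = 36.7 + (10.04) t − 4.900 t². Setting y = 0 and taking the positive root: t = [10.04 + √(10.04² + 2·9.80·36.7)] / 9.80 = (10.04 + 28.64) / 9.80 = 3.946 s.
Horizontal distance: R = vₓ t = 18.56 × 3.946 = 73.24 m.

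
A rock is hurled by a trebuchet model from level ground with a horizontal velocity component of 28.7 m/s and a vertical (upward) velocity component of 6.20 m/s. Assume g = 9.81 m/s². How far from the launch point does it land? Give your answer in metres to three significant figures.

36.3 m

Time aloft: T = 2 v_y0 / g = 2 × 6.200 / 9.81 = 1.264 s.
Range: R = vₓ T = 28.70 × 1.264 = 36.28 m.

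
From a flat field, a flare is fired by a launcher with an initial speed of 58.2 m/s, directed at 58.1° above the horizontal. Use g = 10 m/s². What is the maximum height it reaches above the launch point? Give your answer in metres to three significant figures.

122 m

Resolve: vₓ = 58.20 cos 58.1° = 30.76 m/s and v_y0 = 58.20 sin 58.1° = 49.41 m/s.
At the apex v_y = 0, so H = v_y0²/(2g) = 49.41²/20.00 = 122.1 m.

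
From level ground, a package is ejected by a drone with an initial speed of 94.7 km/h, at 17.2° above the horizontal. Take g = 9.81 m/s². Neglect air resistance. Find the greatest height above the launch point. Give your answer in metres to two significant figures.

3.1 m

Convert: 94.7 km/h = 94.7/3.6 = 26.31 m/s.
Components: vₓ = 26.31 cos 17.2° = 25.13 m/s, v_y0 = 26.31 sin 17.2° = 7.779 m/s.
Maximum height: H = v_y0² / (2g) = 7.779² / (2 × 9.81) = 3.084 m.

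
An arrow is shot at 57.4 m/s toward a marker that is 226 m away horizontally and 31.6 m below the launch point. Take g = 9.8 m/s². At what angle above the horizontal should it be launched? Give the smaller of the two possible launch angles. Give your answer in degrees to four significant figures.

11.93°

Trajectory: y = x tanθ − g x² (1 + tan²θ)/(2v₀²). With x = 226, y = −31.6, v₀ = 57.4, g = 9.80:
75.96 tan²θ − 226 tanθ + (44.36) = 0.
tanθ = [226 ± √(226² − 4 × 75.96 × (44.36))] / (2 × 75.96) = (226 ± 193.9) / 151.9, giving tanθ = 0.2113 or 2.764.
θ = 11.93° or 70.11°; the smaller is 11.93°.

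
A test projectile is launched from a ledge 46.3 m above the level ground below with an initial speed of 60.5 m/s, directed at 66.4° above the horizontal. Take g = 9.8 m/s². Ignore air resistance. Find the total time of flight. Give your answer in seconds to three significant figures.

12.1 s

vₓ = 60.50 cos 66.4° = 24.22 m/s; v_y0 = 60.50 sin 66.4° = 55.44 m/s.
Vertical motion (up positive, ground at y = 0): 4.900 t² − (55.44) t − 46.3 = 0, so t = (55.44 + √(55.44² + 2·9.80·46.3)) / 9.80 = (55.44 + 63.10) / 9.80 = 12.10 s.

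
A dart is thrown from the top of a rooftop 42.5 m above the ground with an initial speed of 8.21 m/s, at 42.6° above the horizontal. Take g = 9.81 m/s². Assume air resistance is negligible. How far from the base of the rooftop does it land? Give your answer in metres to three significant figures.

Components: vₓ = 8.210 cos 42.6° = 6.043 m/s, v_y0 = 8.210 sin 42.6° = 5.557 m/s.
Vertical motion (up positive, ground at y = 0): 4.905 t² − (5.557) t − 42.5 = 0, so t = (5.557 + √(5.557² + 2·9.81·42.5)) / 9.81 = (5.557 + 29.41) / 9.81 = 3.564 s.
Horizontal distance: R = vₓ t = 6.043 × 3.564 = 21.54 m.

21.5 m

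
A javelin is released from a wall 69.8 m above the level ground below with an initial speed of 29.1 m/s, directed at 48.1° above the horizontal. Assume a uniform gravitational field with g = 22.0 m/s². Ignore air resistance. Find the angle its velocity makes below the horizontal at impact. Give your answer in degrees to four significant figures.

Resolve: vₓ = 29.10 cos 48.1° = 19.43 m/s and v_y0 = 29.10 sin 48.1° = 21.66 m/s.
The projectile lands when y = 69.8 + (21.66) t − ½·22.0·t² = 0. Positive root: t = (21.66 + √(21.66² + 2·22.0·69.8)) / 22.0 = (21.66 + 59.50) / 22.0 = 3.689 s.
At impact: v_y = v_y0 − g t = −59.50 m/s; vₓ = 19.43 m/s.
Angle below horizontal: arctan(|v_y|/vₓ) = arctan(59.50/19.43) = 71.91°.

71.91°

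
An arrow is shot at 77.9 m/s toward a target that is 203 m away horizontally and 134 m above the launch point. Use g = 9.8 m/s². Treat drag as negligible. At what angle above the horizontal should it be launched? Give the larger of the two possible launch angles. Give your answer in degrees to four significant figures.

Trajectory: y = x tanθ − g x² (1 + tan²θ)/(2v₀²). With x = 203, y = 134, v₀ = 77.9, g = 9.80:
33.27 tan²θ − 203 tanθ + (167.3) = 0.
tanθ = [203 ± √(203² − 4 × 33.27 × (167.3))] / (2 × 33.27) = (203 ± 137.6) / 66.55, giving tanθ = 0.9821 or 5.119.
θ = 44.48° or 78.95°; the larger is 78.95°.

78.95°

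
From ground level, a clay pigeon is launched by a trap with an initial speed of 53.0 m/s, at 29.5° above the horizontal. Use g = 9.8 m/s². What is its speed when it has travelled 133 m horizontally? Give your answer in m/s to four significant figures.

46.18 m/s

vₓ = 53.00 cos 29.5° = 46.13 m/s; v_y0 = 53.00 sin 29.5° = 26.10 m/s.
At x = 133 m, t = x/vₓ = 133/46.13 = 2.883 s.
Vertical velocity there: v_y = v_y0 − g t = 26.10 − 9.80 × 2.883 = −2.157 m/s.
Speed: √(vₓ² + v_y²) = √(46.13² + 2.157²) = 46.18 m/s.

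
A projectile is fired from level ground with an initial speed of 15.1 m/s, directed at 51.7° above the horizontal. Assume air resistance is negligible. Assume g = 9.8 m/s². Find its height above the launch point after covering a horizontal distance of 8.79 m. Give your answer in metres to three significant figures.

Horizontal component vₓ = 15.10 cos 51.7° = 9.359 m/s; vertical v_y0 = 15.10 sin 51.7° = 11.85 m/s.
At x = 8.79 m, t = x/vₓ = 8.79/9.359 = 0.9392 s.
Height: y = v_y0 t − ½ g t² = 11.85 × 0.9392 − 4.900 × 0.9392² = 11.13 − 4.323 = 6.807 m.

6.81 m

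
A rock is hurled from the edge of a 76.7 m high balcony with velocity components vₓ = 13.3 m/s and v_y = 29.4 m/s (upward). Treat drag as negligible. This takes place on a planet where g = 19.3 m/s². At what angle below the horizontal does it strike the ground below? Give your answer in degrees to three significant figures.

Vertical motion (up positive, ground at y = 0): 9.650 t² − (29.40) t − 76.7 = 0, so t = (29.40 + √(29.40² + 2·19.3·76.7)) / 19.3 = (29.40 + 61.85) / 19.3 = 4.728 s.
At impact: v_y = v_y0 − g t = −61.85 m/s; vₓ = 13.30 m/s.
Angle below horizontal: arctan(|v_y|/vₓ) = arctan(61.85/13.30) = 77.86°.

77.9°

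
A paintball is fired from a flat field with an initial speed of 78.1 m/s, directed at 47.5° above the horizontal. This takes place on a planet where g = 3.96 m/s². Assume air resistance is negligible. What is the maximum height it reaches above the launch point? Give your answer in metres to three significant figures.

419 m

vₓ = 78.10 cos 47.5° = 52.76 m/s; v_y0 = 78.10 sin 47.5° = 57.58 m/s.
Maximum height: H = v_y0² / (2g) = 57.58² / (2 × 3.96) = 418.6 m.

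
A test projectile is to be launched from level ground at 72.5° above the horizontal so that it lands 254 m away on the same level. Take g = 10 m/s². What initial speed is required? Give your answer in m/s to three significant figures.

Level-ground range: R = v₀² sin(2θ)/g, so v₀ = √(gR / sin 2θ).
v₀ = √(10.0 × 254 / sin 145.0°) = √(2540 / 0.5736) = √4428.4 = 66.55 m/s.

66.5 m/s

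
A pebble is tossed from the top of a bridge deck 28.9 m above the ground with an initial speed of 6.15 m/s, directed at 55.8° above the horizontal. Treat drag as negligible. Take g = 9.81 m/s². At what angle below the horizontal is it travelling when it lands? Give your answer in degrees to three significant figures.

81.9°

vₓ = 6.150 cos 55.8° = 3.457 m/s; v_y0 = 6.150 sin 55.8° = 5.087 m/s.
Vertical motion (up positive, ground at y = 0): 4.905 t² − (5.087) t − 28.9 = 0, so t = (5.087 + √(5.087² + 2·9.81·28.9)) / 9.81 = (5.087 + 24.35) / 9.81 = 3.001 s.
At impact: v_y = v_y0 − g t = −24.35 m/s; vₓ = 3.457 m/s.
Angle below horizontal: arctan(|v_y|/vₓ) = arctan(24.35/3.457) = 81.92°.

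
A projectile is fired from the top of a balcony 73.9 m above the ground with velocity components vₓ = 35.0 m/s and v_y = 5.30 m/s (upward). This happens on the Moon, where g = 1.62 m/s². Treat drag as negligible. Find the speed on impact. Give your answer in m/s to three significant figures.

38.6 m/s

The projectile lands when y = 73.9 + (5.300) t − ½·1.62·t² = 0. Positive root: t = (5.300 + √(5.300² + 2·1.62·73.9)) / 1.62 = (5.300 + 16.36) / 1.62 = 13.37 s.
Vertical velocity at impact: v_y = v_y0 − g t = 5.300 − 1.62 × 13.37 = −16.36 m/s.
Speed: |v| = √(vₓ² + v_y²) = √(35.00² + 16.36²) = 38.63 m/s.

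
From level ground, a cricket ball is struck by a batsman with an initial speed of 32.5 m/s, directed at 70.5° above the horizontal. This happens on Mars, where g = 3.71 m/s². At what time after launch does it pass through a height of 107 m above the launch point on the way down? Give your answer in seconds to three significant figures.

11.5 s

Resolve: vₓ = 32.50 cos 70.5° = 10.85 m/s and v_y0 = 32.50 sin 70.5° = 30.64 m/s.
Height y(t) = 30.64 t − 1.855 t² = 107 gives 1.855 t² − 30.64 t + 107 = 0.
Quadratic formula: t = (30.64 ± √144.62) / 3.71 = (30.64 ± 12.03) / 3.71 → t = 5.016 s or 11.50 s.
The descending-branch root is 11.50 s.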